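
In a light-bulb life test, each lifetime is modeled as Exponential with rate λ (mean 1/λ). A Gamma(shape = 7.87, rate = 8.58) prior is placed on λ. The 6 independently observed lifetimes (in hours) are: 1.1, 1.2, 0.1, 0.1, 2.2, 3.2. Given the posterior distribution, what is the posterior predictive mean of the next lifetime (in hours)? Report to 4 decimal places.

With a Gamma(shape α, rate β) prior on the exponential rate λ, the posterior after n observations with total T = Σxᵢ is Gamma(α+n, β+T).
Sum of observations T = 7.9 hours; n = 6.
Posterior: Gamma(7.87+6, 8.58+7.9) = Gamma(13.87, 16.48).
The predictive distribution for the next observation is Lomax; its mean is β/(α−1) = 16.48/12.87 = 1.2805.

1.2805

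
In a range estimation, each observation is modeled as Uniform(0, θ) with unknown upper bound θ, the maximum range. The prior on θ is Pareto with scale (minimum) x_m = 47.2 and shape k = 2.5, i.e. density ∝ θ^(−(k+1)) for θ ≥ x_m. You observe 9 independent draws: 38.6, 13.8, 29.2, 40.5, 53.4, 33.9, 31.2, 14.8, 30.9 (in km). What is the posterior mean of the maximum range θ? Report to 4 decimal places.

58.4857

A Pareto(scale x_m, shape k) prior on the upper bound θ of Uniform(0, θ) is conjugate: posterior is Pareto(max(x_m, max xᵢ), k + n).
Sample maximum = 53.4; prior scale x_m = 47.2 → posterior scale = max = 53.4.
Posterior shape = 2.5 + 9 = 11.5.
E[θ|data] = k·x_m/(k−1) = 11.5·53.4/10.5 = 58.4857.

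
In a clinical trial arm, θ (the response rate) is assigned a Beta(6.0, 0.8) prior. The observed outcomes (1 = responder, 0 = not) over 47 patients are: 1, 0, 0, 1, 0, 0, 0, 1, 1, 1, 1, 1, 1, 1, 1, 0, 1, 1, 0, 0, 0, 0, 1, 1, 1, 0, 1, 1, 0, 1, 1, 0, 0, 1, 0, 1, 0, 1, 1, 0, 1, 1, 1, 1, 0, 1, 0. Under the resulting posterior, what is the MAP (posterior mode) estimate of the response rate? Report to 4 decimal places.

The Beta prior is conjugate to a Binomial/Bernoulli likelihood; the update adds successes to α and failures to β.
Posterior: Beta(α+k, β+n−k) = Beta(6.0+28, 0.8+19) = Beta(34.0, 19.8).
Mode of Beta(a,b) for a,b>1 is (a−1)/(a+b−2) = 33.0/51.8 = 0.6371.

0.6371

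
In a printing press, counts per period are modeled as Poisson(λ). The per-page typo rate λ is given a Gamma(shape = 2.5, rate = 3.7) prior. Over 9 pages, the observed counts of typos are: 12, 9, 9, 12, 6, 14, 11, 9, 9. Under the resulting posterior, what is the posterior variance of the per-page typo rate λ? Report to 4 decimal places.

0.5797

With a Gamma(shape α, rate β) prior, the Poisson likelihood is conjugate: the posterior is Gamma(α + ΣXᵢ, β + n).
Sum of counts S = 91 over n = 9 pages.
Posterior: Gamma(α+S, β+n) = Gamma(2.5+91, 3.7+9) = Gamma(93.5, 12.7).
Var = α/β² = 93.5/12.7² = 0.5797.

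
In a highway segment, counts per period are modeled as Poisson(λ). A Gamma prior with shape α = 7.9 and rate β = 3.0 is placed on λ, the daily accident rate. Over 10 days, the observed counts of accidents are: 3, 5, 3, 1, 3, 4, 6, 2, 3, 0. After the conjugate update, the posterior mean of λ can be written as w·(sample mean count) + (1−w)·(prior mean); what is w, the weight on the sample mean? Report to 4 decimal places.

0.7692

With a Gamma(shape α, rate β) prior, the Poisson likelihood is conjugate: the posterior is Gamma(α + ΣXᵢ, β + n).
Posterior mean = (α₀+S)/(β₀+n) = [n/(β₀+n)]·(S/n) + [β₀/(β₀+n)]·(α₀/β₀), so only n and β₀ enter the weight.
Weight on data w = n/(β₀+n) = 10/(3.0+10) = 10/13.0 = 0.7692.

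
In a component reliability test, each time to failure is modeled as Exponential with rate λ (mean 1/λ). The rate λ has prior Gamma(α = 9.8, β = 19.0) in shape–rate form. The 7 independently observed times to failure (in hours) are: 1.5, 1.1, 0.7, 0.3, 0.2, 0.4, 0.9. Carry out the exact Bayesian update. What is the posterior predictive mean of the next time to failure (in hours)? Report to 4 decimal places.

1.5253

With a Gamma(shape α, rate β) prior on the exponential rate λ, the posterior after n observations with total T = Σxᵢ is Gamma(α+n, β+T).
Sum of observations T = 5.1 hours; n = 7.
Posterior: Gamma(9.8+7, 19.0+5.1) = Gamma(16.8, 24.1).
The predictive distribution for the next observation is Lomax; its mean is β/(α−1) = 24.1/15.8 = 1.5253.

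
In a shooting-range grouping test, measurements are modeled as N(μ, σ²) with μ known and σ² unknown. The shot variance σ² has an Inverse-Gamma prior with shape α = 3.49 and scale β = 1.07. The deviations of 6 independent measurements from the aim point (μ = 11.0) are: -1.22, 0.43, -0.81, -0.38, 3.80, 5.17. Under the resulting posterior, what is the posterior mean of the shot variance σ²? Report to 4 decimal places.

With known mean μ and an Inverse-Gamma(α, β) prior on σ², the Normal likelihood is conjugate: posterior is Inv-Gamma(α + n/2, β + Σ(xᵢ−μ)²/2).
Σ(xᵢ−μ)² = (-1.22)² + (0.43)² + (-0.81)² + (-0.38)² + (3.80)² + (5.17)² = 43.6427.
Posterior: Inv-Gamma(3.49 + 6/2, 1.07 + 43.6427/2) = Inv-Gamma(6.49, 22.89135).
E[σ²|data] = β/(α−1) = 22.89135/5.49 = 4.1696.

4.1696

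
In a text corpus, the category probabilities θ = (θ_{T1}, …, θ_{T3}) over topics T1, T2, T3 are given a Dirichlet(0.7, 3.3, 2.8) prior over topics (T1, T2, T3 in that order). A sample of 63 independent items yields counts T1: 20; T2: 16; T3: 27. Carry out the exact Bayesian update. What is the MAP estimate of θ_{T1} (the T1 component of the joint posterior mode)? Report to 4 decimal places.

The Dirichlet prior is conjugate to the Multinomial likelihood: each posterior αⱼ = prior αⱼ + observed count nⱼ.
Posterior concentration: (20.7, 19.3, 29.8), total = 69.8.
Joint mode component: (α_{T1}−1)/(Σα−K) = 19.7/66.8 = 0.2949.

0.2949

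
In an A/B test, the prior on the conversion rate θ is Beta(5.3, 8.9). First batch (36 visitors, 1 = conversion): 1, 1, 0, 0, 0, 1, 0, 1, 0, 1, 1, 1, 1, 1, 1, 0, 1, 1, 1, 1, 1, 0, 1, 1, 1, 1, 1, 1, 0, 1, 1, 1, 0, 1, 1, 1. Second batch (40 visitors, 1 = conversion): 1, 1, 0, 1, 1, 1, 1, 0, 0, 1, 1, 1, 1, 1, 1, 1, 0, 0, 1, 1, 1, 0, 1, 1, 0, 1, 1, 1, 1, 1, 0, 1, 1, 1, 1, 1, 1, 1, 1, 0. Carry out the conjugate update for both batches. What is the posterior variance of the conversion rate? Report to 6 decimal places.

The Beta prior is conjugate to a Binomial/Bernoulli likelihood; the update adds successes to α and failures to β.
After batch 1: Beta(5.3+27, 8.9+9) = Beta(32.3, 17.9).
After batch 2: Beta(32.3+31, 17.9+9) = Beta(63.3, 26.9).
Var = αβ/((α+β)²(α+β+1)) = 63.3·26.9/(90.2²·91.2) = 0.002295.

0.002295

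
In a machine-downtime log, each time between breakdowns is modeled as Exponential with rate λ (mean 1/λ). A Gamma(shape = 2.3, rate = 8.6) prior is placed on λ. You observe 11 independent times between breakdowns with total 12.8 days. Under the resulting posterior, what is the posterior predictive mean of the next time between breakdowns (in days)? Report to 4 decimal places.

With a Gamma(shape α, rate β) prior on the exponential rate λ, the posterior after n observations with total T = Σxᵢ is Gamma(α+n, β+T).
Posterior: Gamma(2.3+11, 8.6+12.8) = Gamma(13.3, 21.4).
The predictive distribution for the next observation is Lomax; its mean is β/(α−1) = 21.4/12.3 = 1.7398.

1.7398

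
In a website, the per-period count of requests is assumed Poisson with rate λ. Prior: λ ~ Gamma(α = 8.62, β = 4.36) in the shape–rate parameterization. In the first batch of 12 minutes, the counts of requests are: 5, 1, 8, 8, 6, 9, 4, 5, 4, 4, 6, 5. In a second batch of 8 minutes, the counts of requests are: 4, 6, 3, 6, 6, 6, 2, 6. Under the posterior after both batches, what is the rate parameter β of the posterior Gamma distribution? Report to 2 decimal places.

With a Gamma(shape α, rate β) prior, the Poisson likelihood is conjugate: the posterior is Gamma(α + ΣXᵢ, β + n).
Batch 1: sum of counts S = 65 over n = 12 minutes.
After batch 1: Gamma(α+S, β+n) = Gamma(8.62+65, 4.36+12) = Gamma(73.62, 16.36).
Batch 2: sum of counts S = 39 over n = 8 minutes.
After batch 2: Gamma(α+S, β+n) = Gamma(73.62+39, 16.36+8) = Gamma(112.62, 24.36).
Posterior β = 24.36.

24.36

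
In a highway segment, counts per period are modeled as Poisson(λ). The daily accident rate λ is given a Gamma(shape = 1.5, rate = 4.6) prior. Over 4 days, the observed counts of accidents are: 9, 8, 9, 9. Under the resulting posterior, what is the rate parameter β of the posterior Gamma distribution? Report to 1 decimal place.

With a Gamma(shape α, rate β) prior, the Poisson likelihood is conjugate: the posterior is Gamma(α + ΣXᵢ, β + n).
Sum of counts S = 35 over n = 4 days.
Posterior: Gamma(α+S, β+n) = Gamma(1.5+35, 4.6+4) = Gamma(36.5, 8.6).
Posterior β = 8.6.

8.6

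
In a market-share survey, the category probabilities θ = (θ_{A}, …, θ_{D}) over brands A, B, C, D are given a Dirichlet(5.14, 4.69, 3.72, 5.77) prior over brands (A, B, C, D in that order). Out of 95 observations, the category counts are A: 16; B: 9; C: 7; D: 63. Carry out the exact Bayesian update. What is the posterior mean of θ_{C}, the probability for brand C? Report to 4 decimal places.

The Dirichlet prior is conjugate to the Multinomial likelihood: each posterior αⱼ = prior αⱼ + observed count nⱼ.
Posterior concentration: (21.14, 13.69, 10.72, 68.77), total = 114.32.
E[θ_{C}|data] = α_{C}/Σα = 10.72/114.32 = 0.0938.

0.0938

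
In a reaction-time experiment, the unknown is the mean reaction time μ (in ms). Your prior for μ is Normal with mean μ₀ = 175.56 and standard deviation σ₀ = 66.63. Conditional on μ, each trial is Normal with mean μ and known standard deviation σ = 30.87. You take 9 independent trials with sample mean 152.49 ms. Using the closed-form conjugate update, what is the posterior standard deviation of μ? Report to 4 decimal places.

10.1694

For Normal data with known variance σ², a Normal(μ₀, σ₀²) prior on μ is conjugate. Posterior precision = 1/σ₀² + n/σ²; posterior mean is the precision-weighted average of μ₀ and x̄.
σ₀² = 66.63² = 4439.5569, σ² = 30.87² = 952.9569; σ² + n·σ₀² = 952.9569 + 9·4439.5569 = 40908.969.
Posterior precision = 1/σ₀² + n/σ² = 1/4439.5569 + 9/952.9569 = (σ² + n·σ₀²)/(σ₀²σ²) = 40908.969/(4439.5569·952.9569); posterior variance σₙ² = σ₀²σ²/(σ² + n·σ₀²) = 4439.5569·952.9569/40908.969 = 103.417575.
Posterior SD = √σₙ² = √(4439.5569·952.9569/40908.969) = 10.1694.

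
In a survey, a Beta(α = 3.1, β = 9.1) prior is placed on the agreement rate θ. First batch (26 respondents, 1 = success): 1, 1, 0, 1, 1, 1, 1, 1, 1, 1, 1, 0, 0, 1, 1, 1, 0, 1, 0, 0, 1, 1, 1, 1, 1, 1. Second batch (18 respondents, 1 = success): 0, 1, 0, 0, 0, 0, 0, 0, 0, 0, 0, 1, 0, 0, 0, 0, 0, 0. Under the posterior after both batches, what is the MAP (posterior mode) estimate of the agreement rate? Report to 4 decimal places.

0.4446

The Beta prior is conjugate to a Binomial/Bernoulli likelihood; the update adds successes to α and failures to β.
After batch 1: Beta(3.1+20, 9.1+6) = Beta(23.1, 15.1).
After batch 2: Beta(23.1+2, 15.1+16) = Beta(25.1, 31.1).
Mode of Beta(a,b) for a,b>1 is (a−1)/(a+b−2) = 24.1/54.2 = 0.4446.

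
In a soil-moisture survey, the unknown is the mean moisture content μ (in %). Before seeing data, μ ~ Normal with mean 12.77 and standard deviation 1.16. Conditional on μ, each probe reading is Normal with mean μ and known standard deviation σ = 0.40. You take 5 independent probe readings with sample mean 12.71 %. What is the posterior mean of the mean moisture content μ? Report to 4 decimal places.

12.7114

For Normal data with known variance σ², a Normal(μ₀, σ₀²) prior on μ is conjugate. Posterior precision = 1/σ₀² + n/σ²; posterior mean is the precision-weighted average of μ₀ and x̄.
n·x̄ = 5·12.71 = 63.55.
σ₀² = 1.16² = 1.3456, σ² = 0.40² = 0.16; σ² + n·σ₀² = 0.16 + 5·1.3456 = 6.888.
Posterior mean = (μ₀/σ₀² + n·x̄/σ²)/(1/σ₀² + n/σ²) = (σ²·μ₀ + σ₀²·n·x̄)/(σ² + n·σ₀²) = (0.16·12.77 + 1.3456·63.55)/6.888 = 87.55608/6.888 = 12.7114.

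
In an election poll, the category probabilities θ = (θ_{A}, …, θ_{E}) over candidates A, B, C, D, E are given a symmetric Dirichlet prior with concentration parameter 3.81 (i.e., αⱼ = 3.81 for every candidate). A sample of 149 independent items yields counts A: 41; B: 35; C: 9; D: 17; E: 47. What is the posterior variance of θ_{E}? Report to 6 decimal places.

0.001248

The Dirichlet prior is conjugate to the Multinomial likelihood: each posterior αⱼ = prior αⱼ + observed count nⱼ.
Posterior concentration: (44.81, 38.81, 12.81, 20.81, 50.81), total = 168.05.
Var[θ_j] = α_j(Σα−α_j)/((Σα)²(Σα+1)) = 50.81·117.24/(168.05²·169.05) = 0.001248.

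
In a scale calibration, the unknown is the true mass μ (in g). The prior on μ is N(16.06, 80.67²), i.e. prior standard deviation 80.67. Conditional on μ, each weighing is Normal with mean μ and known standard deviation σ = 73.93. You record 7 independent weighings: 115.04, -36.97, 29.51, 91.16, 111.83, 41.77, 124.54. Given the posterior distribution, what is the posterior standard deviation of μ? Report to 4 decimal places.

26.4038

For Normal data with known variance σ², a Normal(μ₀, σ₀²) prior on μ is conjugate. Posterior precision = 1/σ₀² + n/σ²; posterior mean is the precision-weighted average of μ₀ and x̄.
σ₀² = 80.67² = 6507.6489, σ² = 73.93² = 5465.6449; σ² + n·σ₀² = 5465.6449 + 7·6507.6489 = 51019.1872.
Posterior precision = 1/σ₀² + n/σ² = 1/6507.6489 + 7/5465.6449 = (σ² + n·σ₀²)/(σ₀²σ²) = 51019.1872/(6507.6489·5465.6449); posterior variance σₙ² = σ₀²σ²/(σ² + n·σ₀²) = 6507.6489·5465.6449/51019.1872 = 697.159245.
Posterior SD = √σₙ² = √(6507.6489·5465.6449/51019.1872) = 26.4038.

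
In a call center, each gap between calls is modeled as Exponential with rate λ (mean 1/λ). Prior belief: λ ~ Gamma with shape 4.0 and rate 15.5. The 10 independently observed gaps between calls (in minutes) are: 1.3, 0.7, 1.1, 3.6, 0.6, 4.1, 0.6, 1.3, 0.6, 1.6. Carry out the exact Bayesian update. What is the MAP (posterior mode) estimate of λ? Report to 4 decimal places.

0.4194

With a Gamma(shape α, rate β) prior on the exponential rate λ, the posterior after n observations with total T = Σxᵢ is Gamma(α+n, β+T).
Sum of observations T = 15.5 minutes; n = 10.
Posterior: Gamma(4.0+10, 15.5+15.5) = Gamma(14.0, 31.0).
Mode = (α−1)/β = 0.4194.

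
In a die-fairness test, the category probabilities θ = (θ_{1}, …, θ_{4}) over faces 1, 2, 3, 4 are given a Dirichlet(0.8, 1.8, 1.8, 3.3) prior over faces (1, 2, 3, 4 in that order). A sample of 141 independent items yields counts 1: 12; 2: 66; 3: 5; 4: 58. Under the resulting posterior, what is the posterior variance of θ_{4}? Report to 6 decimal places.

The Dirichlet prior is conjugate to the Multinomial likelihood: each posterior αⱼ = prior αⱼ + observed count nⱼ.
Posterior concentration: (12.8, 67.8, 6.8, 61.3), total = 148.7.
Var[θ_j] = α_j(Σα−α_j)/((Σα)²(Σα+1)) = 61.3·87.4/(148.7²·149.7) = 0.001619.

0.001619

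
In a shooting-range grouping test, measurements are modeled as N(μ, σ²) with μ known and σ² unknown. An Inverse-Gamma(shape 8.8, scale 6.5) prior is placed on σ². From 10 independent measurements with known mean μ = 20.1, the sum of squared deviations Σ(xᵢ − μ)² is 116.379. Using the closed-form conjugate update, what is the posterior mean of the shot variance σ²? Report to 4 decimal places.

5.0539

With known mean μ and an Inverse-Gamma(α, β) prior on σ², the Normal likelihood is conjugate: posterior is Inv-Gamma(α + n/2, β + Σ(xᵢ−μ)²/2).
Posterior: Inv-Gamma(8.8 + 10/2, 6.5 + 116.379/2) = Inv-Gamma(13.80, 64.6895).
E[σ²|data] = β/(α−1) = 64.6895/12.80 = 5.0539.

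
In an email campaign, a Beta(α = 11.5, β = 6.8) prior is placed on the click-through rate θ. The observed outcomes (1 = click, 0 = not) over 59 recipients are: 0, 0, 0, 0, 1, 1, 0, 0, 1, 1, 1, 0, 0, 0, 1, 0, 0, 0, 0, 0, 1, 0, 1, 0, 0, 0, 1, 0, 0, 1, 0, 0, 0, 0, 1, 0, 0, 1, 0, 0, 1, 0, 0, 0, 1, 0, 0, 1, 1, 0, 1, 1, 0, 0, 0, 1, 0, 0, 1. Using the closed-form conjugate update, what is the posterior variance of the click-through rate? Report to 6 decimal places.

The Beta prior is conjugate to a Binomial/Bernoulli likelihood; the update adds successes to α and failures to β.
Posterior: Beta(α+k, β+n−k) = Beta(11.5+20, 6.8+39) = Beta(31.5, 45.8).
Var = αβ/((α+β)²(α+β+1)) = 31.5·45.8/(77.3²·78.3) = 0.003084.

0.003084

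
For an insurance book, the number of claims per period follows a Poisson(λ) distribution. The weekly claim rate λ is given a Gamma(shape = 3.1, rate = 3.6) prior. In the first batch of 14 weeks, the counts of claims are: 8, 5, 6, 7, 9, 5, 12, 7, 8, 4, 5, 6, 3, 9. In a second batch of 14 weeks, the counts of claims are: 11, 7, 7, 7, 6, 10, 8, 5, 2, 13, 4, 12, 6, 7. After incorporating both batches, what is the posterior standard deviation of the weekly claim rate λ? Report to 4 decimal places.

0.4499

With a Gamma(shape α, rate β) prior, the Poisson likelihood is conjugate: the posterior is Gamma(α + ΣXᵢ, β + n).
Batch 1: sum of counts S = 94 over n = 14 weeks.
After batch 1: Gamma(α+S, β+n) = Gamma(3.1+94, 3.6+14) = Gamma(97.1, 17.6).
Batch 2: sum of counts S = 105 over n = 14 weeks.
After batch 2: Gamma(α+S, β+n) = Gamma(97.1+105, 17.6+14) = Gamma(202.1, 31.6).
SD = √α/β = √202.1/31.6 = 0.4499.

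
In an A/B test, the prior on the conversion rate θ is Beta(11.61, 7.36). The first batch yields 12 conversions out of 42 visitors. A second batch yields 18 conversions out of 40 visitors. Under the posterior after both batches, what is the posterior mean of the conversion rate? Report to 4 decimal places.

0.4121

The Beta prior is conjugate to a Binomial/Bernoulli likelihood; the update adds successes to α and failures to β.
After batch 1: Beta(11.61+12, 7.36+30) = Beta(23.61, 37.36).
After batch 2: Beta(23.61+18, 37.36+22) = Beta(41.61, 59.36).
Posterior mean = α/(α+β) = 41.61/100.97 = 0.4121.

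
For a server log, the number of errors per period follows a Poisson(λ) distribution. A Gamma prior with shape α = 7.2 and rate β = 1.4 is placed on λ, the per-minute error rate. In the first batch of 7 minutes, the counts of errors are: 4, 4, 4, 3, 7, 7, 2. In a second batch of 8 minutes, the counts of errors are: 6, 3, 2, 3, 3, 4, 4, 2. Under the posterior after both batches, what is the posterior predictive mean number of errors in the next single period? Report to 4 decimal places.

With a Gamma(shape α, rate β) prior, the Poisson likelihood is conjugate: the posterior is Gamma(α + ΣXᵢ, β + n).
Batch 1: sum of counts S = 31 over n = 7 minutes.
After batch 1: Gamma(α+S, β+n) = Gamma(7.2+31, 1.4+7) = Gamma(38.2, 8.4).
Batch 2: sum of counts S = 27 over n = 8 minutes.
After batch 2: Gamma(α+S, β+n) = Gamma(38.2+27, 8.4+8) = Gamma(65.2, 16.4).
The predictive distribution for one future period is NegBinom with mean α/β = 3.9756.

3.9756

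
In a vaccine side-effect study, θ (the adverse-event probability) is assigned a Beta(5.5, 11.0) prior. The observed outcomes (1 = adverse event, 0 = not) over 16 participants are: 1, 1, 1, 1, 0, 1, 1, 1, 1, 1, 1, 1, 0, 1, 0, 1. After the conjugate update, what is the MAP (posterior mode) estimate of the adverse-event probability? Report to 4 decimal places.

0.5738

The Beta prior is conjugate to a Binomial/Bernoulli likelihood; the update adds successes to α and failures to β.
Posterior: Beta(α+k, β+n−k) = Beta(5.5+13, 11.0+3) = Beta(18.5, 14.0).
Mode of Beta(a,b) for a,b>1 is (a−1)/(a+b−2) = 17.5/30.5 = 0.5738.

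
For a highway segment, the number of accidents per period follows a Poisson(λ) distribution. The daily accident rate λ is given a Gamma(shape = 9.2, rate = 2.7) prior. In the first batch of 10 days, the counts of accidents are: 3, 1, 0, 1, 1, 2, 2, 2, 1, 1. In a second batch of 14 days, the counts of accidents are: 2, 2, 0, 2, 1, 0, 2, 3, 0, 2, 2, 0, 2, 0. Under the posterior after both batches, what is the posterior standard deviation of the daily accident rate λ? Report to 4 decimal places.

With a Gamma(shape α, rate β) prior, the Poisson likelihood is conjugate: the posterior is Gamma(α + ΣXᵢ, β + n).
Batch 1: sum of counts S = 14 over n = 10 days.
After batch 1: Gamma(α+S, β+n) = Gamma(9.2+14, 2.7+10) = Gamma(23.2, 12.7).
Batch 2: sum of counts S = 18 over n = 14 days.
After batch 2: Gamma(α+S, β+n) = Gamma(23.2+18, 12.7+14) = Gamma(41.2, 26.7).
SD = √α/β = √41.2/26.7 = 0.2404.

0.2404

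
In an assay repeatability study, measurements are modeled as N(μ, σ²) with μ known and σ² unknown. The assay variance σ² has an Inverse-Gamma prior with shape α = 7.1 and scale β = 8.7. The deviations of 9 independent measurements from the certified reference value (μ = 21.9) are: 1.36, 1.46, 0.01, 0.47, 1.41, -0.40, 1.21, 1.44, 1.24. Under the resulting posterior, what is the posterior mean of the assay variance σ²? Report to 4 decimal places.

With known mean μ and an Inverse-Gamma(α, β) prior on σ², the Normal likelihood is conjugate: posterior is Inv-Gamma(α + n/2, β + Σ(xᵢ−μ)²/2).
Σ(xᵢ−μ)² = (1.36)² + (1.46)² + (0.01)² + (0.47)² + (1.41)² + (-0.40)² + (1.21)² + (1.44)² + (1.24)² = 11.4256.
Posterior: Inv-Gamma(7.1 + 9/2, 8.7 + 11.4256/2) = Inv-Gamma(11.60, 14.41280).
E[σ²|data] = β/(α−1) = 14.41280/10.60 = 1.3597.

1.3597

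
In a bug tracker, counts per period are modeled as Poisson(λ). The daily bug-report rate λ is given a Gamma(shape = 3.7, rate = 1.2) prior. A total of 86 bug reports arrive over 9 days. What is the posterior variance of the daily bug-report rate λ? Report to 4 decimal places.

With a Gamma(shape α, rate β) prior, the Poisson likelihood is conjugate: the posterior is Gamma(α + ΣXᵢ, β + n).
Posterior: Gamma(α+S, β+n) = Gamma(3.7+86, 1.2+9) = Gamma(89.7, 10.2).
Var = α/β² = 89.7/10.2² = 0.8622.

0.8622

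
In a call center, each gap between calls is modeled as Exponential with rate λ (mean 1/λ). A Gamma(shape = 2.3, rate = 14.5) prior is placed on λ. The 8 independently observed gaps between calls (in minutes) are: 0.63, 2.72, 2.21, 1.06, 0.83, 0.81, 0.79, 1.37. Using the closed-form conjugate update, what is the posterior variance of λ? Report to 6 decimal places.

With a Gamma(shape α, rate β) prior on the exponential rate λ, the posterior after n observations with total T = Σxᵢ is Gamma(α+n, β+T).
Sum of observations T = 10.42 minutes; n = 8.
Posterior: Gamma(2.3+8, 14.5+10.42) = Gamma(10.3, 24.92).
Var = α/β² = 0.016586.

0.016586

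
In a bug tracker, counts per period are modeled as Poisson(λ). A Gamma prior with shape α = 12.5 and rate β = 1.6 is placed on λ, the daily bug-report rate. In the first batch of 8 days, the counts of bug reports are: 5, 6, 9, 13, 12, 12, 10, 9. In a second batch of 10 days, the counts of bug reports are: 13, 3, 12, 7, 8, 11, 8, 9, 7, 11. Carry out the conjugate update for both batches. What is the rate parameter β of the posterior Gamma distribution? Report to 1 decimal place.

19.6

With a Gamma(shape α, rate β) prior, the Poisson likelihood is conjugate: the posterior is Gamma(α + ΣXᵢ, β + n).
Batch 1: sum of counts S = 76 over n = 8 days.
After batch 1: Gamma(α+S, β+n) = Gamma(12.5+76, 1.6+8) = Gamma(88.5, 9.6).
Batch 2: sum of counts S = 89 over n = 10 days.
After batch 2: Gamma(α+S, β+n) = Gamma(88.5+89, 9.6+10) = Gamma(177.5, 19.6).
Posterior β = 19.6.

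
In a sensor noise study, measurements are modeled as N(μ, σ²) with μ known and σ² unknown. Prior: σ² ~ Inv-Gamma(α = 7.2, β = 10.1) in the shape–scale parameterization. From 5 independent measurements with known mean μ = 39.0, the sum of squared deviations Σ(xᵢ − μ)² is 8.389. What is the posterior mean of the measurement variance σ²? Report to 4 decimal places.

1.6430

With known mean μ and an Inverse-Gamma(α, β) prior on σ², the Normal likelihood is conjugate: posterior is Inv-Gamma(α + n/2, β + Σ(xᵢ−μ)²/2).
Posterior: Inv-Gamma(7.2 + 5/2, 10.1 + 8.389/2) = Inv-Gamma(9.70, 14.2945).
E[σ²|data] = β/(α−1) = 14.2945/8.70 = 1.6430.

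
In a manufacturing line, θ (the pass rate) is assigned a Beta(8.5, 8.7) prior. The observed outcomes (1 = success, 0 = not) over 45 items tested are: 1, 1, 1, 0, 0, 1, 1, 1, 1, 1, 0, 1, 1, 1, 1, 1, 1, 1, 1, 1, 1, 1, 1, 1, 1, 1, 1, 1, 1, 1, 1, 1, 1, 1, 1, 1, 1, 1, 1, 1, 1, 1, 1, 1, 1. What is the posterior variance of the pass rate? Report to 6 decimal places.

The Beta prior is conjugate to a Binomial/Bernoulli likelihood; the update adds successes to α and failures to β.
Posterior: Beta(α+k, β+n−k) = Beta(8.5+42, 8.7+3) = Beta(50.5, 11.7).
Var = αβ/((α+β)²(α+β+1)) = 50.5·11.7/(62.2²·63.2) = 0.002416.

0.002416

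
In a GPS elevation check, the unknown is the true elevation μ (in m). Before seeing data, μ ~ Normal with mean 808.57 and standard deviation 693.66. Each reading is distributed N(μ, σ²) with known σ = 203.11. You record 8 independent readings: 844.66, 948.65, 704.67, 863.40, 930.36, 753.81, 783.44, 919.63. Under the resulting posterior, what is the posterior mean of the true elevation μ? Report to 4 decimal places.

For Normal data with known variance σ², a Normal(μ₀, σ₀²) prior on μ is conjugate. Posterior precision = 1/σ₀² + n/σ²; posterior mean is the precision-weighted average of μ₀ and x̄.
Σxᵢ = 844.66 + 948.65 + 704.67 + 863.40 + 930.36 + 753.81 + 783.44 + 919.63 = 6748.62, so n·x̄ = 6748.62.
σ₀² = 693.66² = 481164.1956, σ² = 203.11² = 41253.6721; σ² + n·σ₀² = 41253.6721 + 8·481164.1956 = 3890567.2369.
Posterior mean = (μ₀/σ₀² + n·x̄/σ²)/(1/σ₀² + n/σ²) = (σ²·μ₀ + σ₀²·n·x̄)/(σ² + n·σ₀²) = (41253.6721·808.57 + 481164.1956·6748.62)/3890567.2369 = 3280550795.359969/3890567.2369 = 843.2063.

843.2063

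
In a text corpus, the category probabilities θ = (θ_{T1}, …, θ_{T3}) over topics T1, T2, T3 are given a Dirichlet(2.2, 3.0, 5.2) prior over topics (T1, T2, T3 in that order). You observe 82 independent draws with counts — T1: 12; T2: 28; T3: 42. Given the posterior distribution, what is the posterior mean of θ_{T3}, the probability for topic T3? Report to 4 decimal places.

0.5108

The Dirichlet prior is conjugate to the Multinomial likelihood: each posterior αⱼ = prior αⱼ + observed count nⱼ.
Posterior concentration: (14.2, 31.0, 47.2), total = 92.4.
E[θ_{T3}|data] = α_{T3}/Σα = 47.2/92.4 = 0.5108.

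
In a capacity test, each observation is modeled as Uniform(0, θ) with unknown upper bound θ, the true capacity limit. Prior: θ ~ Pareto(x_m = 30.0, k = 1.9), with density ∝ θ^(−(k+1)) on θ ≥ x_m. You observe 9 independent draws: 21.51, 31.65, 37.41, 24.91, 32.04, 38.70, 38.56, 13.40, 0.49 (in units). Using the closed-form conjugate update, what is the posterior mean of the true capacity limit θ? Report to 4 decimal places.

A Pareto(scale x_m, shape k) prior on the upper bound θ of Uniform(0, θ) is conjugate: posterior is Pareto(max(x_m, max xᵢ), k + n).
Sample maximum = 38.70; prior scale x_m = 30.0 → posterior scale = max = 38.70.
Posterior shape = 1.9 + 9 = 10.9.
E[θ|data] = k·x_m/(k−1) = 10.9·38.70/9.9 = 42.6091.

42.6091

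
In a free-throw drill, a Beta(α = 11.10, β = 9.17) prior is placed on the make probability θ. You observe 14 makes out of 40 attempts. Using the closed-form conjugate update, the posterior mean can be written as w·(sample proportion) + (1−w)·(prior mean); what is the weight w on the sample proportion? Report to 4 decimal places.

0.6637

The Beta prior is conjugate to a Binomial/Bernoulli likelihood; the update adds successes to α and failures to β.
Posterior mean = (α₀+k)/(α₀+β₀+n) = [n/(α₀+β₀+n)]·(k/n) + [(α₀+β₀)/(α₀+β₀+n)]·α₀/(α₀+β₀), so only n and the prior enter the weight.
The weight on the data is w = n/(α₀+β₀+n) = 40/(11.10+9.17+40) = 40/60.27 = 0.6637.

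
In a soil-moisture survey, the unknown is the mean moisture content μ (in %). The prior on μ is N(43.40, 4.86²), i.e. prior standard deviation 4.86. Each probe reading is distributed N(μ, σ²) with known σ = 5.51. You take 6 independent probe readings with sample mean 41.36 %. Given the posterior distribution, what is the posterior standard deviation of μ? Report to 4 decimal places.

For Normal data with known variance σ², a Normal(μ₀, σ₀²) prior on μ is conjugate. Posterior precision = 1/σ₀² + n/σ²; posterior mean is the precision-weighted average of μ₀ and x̄.
σ₀² = 4.86² = 23.6196, σ² = 5.51² = 30.3601; σ² + n·σ₀² = 30.3601 + 6·23.6196 = 172.0777.
Posterior precision = 1/σ₀² + n/σ² = 1/23.6196 + 6/30.3601 = (σ² + n·σ₀²)/(σ₀²σ²) = 172.0777/(23.6196·30.3601); posterior variance σₙ² = σ₀²σ²/(σ² + n·σ₀²) = 23.6196·30.3601/172.0777 = 4.167265.
Posterior SD = √σₙ² = √(23.6196·30.3601/172.0777) = 2.0414.

2.0414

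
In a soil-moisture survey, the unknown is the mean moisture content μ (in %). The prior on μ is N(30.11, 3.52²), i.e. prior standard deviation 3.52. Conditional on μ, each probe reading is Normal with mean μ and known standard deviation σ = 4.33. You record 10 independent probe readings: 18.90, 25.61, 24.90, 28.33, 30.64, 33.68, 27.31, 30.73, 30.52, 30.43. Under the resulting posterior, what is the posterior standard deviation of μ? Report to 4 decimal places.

1.2761

For Normal data with known variance σ², a Normal(μ₀, σ₀²) prior on μ is conjugate. Posterior precision = 1/σ₀² + n/σ²; posterior mean is the precision-weighted average of μ₀ and x̄.
σ₀² = 3.52² = 12.3904, σ² = 4.33² = 18.7489; σ² + n·σ₀² = 18.7489 + 10·12.3904 = 142.6529.
Posterior precision = 1/σ₀² + n/σ² = 1/12.3904 + 10/18.7489 = (σ² + n·σ₀²)/(σ₀²σ²) = 142.6529/(12.3904·18.7489); posterior variance σₙ² = σ₀²σ²/(σ² + n·σ₀²) = 12.3904·18.7489/142.6529 = 1.628473.
Posterior SD = √σₙ² = √(12.3904·18.7489/142.6529) = 1.2761.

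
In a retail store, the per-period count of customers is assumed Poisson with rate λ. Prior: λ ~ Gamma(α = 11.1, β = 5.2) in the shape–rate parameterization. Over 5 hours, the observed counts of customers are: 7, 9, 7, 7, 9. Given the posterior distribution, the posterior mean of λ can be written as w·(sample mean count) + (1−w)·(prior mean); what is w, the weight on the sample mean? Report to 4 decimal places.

0.4902

With a Gamma(shape α, rate β) prior, the Poisson likelihood is conjugate: the posterior is Gamma(α + ΣXᵢ, β + n).
Posterior mean = (α₀+S)/(β₀+n) = [n/(β₀+n)]·(S/n) + [β₀/(β₀+n)]·(α₀/β₀), so only n and β₀ enter the weight.
Weight on data w = n/(β₀+n) = 5/(5.2+5) = 5/10.2 = 0.4902.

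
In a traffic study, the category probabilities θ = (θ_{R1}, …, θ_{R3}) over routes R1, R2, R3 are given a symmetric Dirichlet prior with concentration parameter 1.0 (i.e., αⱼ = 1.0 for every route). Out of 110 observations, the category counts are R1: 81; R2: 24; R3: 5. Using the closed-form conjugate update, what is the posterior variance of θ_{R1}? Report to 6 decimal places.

0.001746

The Dirichlet prior is conjugate to the Multinomial likelihood: each posterior αⱼ = prior αⱼ + observed count nⱼ.
Posterior concentration: (82.0, 25.0, 6.0), total = 113.0.
Var[θ_j] = α_j(Σα−α_j)/((Σα)²(Σα+1)) = 82.0·31.0/(113.0²·114.0) = 0.001746.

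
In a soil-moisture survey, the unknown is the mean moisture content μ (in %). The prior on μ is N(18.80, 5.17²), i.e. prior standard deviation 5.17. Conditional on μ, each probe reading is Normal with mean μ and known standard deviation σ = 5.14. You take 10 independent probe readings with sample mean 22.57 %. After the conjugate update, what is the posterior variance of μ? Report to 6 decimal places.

2.404311

For Normal data with known variance σ², a Normal(μ₀, σ₀²) prior on μ is conjugate. Posterior precision = 1/σ₀² + n/σ²; posterior mean is the precision-weighted average of μ₀ and x̄.
σ₀² = 5.17² = 26.7289, σ² = 5.14² = 26.4196; σ² + n·σ₀² = 26.4196 + 10·26.7289 = 293.7086.
Posterior precision = 1/σ₀² + n/σ² = 1/26.7289 + 10/26.4196 = (σ² + n·σ₀²)/(σ₀²σ²) = 293.7086/(26.7289·26.4196); posterior variance σₙ² = σ₀²σ²/(σ² + n·σ₀²) = 26.7289·26.4196/293.7086 = 2.404311.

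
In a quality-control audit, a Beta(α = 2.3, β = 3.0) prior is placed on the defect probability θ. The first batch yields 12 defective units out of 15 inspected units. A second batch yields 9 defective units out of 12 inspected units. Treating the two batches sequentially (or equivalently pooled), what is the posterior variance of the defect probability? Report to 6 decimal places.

0.006036

The Beta prior is conjugate to a Binomial/Bernoulli likelihood; the update adds successes to α and failures to β.
After batch 1: Beta(2.3+12, 3.0+3) = Beta(14.3, 6.0).
After batch 2: Beta(14.3+9, 6.0+3) = Beta(23.3, 9.0).
Var = αβ/((α+β)²(α+β+1)) = 23.3·9.0/(32.3²·33.3) = 0.006036.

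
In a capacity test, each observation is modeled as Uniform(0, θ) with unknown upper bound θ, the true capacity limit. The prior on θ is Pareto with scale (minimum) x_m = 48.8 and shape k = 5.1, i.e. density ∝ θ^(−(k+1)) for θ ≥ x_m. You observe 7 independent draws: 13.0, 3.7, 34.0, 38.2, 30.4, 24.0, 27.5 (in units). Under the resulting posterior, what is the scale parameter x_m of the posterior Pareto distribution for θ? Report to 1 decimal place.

48.8

A Pareto(scale x_m, shape k) prior on the upper bound θ of Uniform(0, θ) is conjugate: posterior is Pareto(max(x_m, max xᵢ), k + n).
Sample maximum = 38.2; prior scale x_m = 48.8 → posterior scale = max = 48.8.
Posterior shape = 5.1 + 7 = 12.1.
Posterior scale x_m = 48.8.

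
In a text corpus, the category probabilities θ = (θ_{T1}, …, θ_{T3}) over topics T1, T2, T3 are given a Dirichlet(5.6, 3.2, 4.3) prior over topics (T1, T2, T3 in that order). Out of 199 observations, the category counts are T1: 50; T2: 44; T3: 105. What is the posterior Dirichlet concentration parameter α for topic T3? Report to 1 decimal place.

The Dirichlet prior is conjugate to the Multinomial likelihood: each posterior αⱼ = prior αⱼ + observed count nⱼ.
Posterior concentration: (55.6, 47.2, 109.3), total = 212.1.
α_{T3} = 4.3 + 105 = 109.3.

109.3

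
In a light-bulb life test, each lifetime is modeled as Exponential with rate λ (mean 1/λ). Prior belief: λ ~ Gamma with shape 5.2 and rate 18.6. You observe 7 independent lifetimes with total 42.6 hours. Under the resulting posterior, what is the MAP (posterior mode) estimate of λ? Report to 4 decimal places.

0.1830

With a Gamma(shape α, rate β) prior on the exponential rate λ, the posterior after n observations with total T = Σxᵢ is Gamma(α+n, β+T).
Posterior: Gamma(5.2+7, 18.6+42.6) = Gamma(12.2, 61.2).
Mode = (α−1)/β = 0.1830.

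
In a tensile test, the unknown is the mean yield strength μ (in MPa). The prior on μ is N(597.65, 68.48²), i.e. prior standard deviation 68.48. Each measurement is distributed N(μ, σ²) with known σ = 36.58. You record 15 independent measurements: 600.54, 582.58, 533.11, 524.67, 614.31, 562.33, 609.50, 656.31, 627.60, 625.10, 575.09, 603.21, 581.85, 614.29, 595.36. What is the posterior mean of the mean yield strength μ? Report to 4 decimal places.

For Normal data with known variance σ², a Normal(μ₀, σ₀²) prior on μ is conjugate. Posterior precision = 1/σ₀² + n/σ²; posterior mean is the precision-weighted average of μ₀ and x̄.
Σxᵢ = 600.54 + 582.58 + 533.11 + 524.67 + 614.31 + 562.33 + 609.50 + 656.31 + 627.60 + 625.10 + 575.09 + 603.21 + 581.85 + 614.29 + 595.36 = 8905.85, so n·x̄ = 8905.85.
σ₀² = 68.48² = 4689.5104, σ² = 36.58² = 1338.0964; σ² + n·σ₀² = 1338.0964 + 15·4689.5104 = 71680.7524.
Posterior mean = (μ₀/σ₀² + n·x̄/σ²)/(1/σ₀² + n/σ²) = (σ²·μ₀ + σ₀²·n·x̄)/(σ² + n·σ₀²) = (1338.0964·597.65 + 4689.5104·8905.85)/71680.7524 = 42563789.5093/71680.7524 = 593.7966.

593.7966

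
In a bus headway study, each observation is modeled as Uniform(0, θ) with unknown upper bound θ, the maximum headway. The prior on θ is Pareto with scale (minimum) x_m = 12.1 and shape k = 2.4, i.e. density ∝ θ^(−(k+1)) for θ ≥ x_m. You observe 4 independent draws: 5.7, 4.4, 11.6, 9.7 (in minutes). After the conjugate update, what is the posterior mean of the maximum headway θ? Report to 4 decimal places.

A Pareto(scale x_m, shape k) prior on the upper bound θ of Uniform(0, θ) is conjugate: posterior is Pareto(max(x_m, max xᵢ), k + n).
Sample maximum = 11.6; prior scale x_m = 12.1 → posterior scale = max = 12.1.
Posterior shape = 2.4 + 4 = 6.4.
E[θ|data] = k·x_m/(k−1) = 6.4·12.1/5.4 = 14.3407.

14.3407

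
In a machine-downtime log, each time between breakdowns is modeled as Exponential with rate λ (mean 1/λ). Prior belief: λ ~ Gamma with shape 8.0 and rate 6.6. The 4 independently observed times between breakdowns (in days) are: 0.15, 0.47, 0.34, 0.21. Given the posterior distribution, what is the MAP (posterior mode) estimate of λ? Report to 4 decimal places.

With a Gamma(shape α, rate β) prior on the exponential rate λ, the posterior after n observations with total T = Σxᵢ is Gamma(α+n, β+T).
Sum of observations T = 1.17 days; n = 4.
Posterior: Gamma(8.0+4, 6.6+1.17) = Gamma(12.0, 7.77).
Mode = (α−1)/β = 1.4157.

1.4157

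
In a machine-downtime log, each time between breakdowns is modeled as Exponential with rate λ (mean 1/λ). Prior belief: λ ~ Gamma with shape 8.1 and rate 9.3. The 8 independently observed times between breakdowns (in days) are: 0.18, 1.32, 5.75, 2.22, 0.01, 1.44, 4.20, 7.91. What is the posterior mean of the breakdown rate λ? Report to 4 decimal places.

With a Gamma(shape α, rate β) prior on the exponential rate λ, the posterior after n observations with total T = Σxᵢ is Gamma(α+n, β+T).
Sum of observations T = 23.03 days; n = 8.
Posterior: Gamma(8.1+8, 9.3+23.03) = Gamma(16.1, 32.33).
Posterior mean of λ = α/β = 16.1/32.33 = 0.4980.

0.4980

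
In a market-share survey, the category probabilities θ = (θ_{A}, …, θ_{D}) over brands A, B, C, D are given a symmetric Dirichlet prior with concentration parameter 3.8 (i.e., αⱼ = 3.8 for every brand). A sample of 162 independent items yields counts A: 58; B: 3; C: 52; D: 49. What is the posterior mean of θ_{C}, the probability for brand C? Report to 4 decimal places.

0.3149

The Dirichlet prior is conjugate to the Multinomial likelihood: each posterior αⱼ = prior αⱼ + observed count nⱼ.
Posterior concentration: (61.8, 6.8, 55.8, 52.8), total = 177.2.
E[θ_{C}|data] = α_{C}/Σα = 55.8/177.2 = 0.3149.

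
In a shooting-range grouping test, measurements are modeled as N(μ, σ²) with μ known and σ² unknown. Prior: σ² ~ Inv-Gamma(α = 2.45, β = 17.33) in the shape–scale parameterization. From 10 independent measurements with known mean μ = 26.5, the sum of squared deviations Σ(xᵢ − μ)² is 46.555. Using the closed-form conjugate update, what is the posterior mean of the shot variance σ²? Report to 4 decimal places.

With known mean μ and an Inverse-Gamma(α, β) prior on σ², the Normal likelihood is conjugate: posterior is Inv-Gamma(α + n/2, β + Σ(xᵢ−μ)²/2).
Posterior: Inv-Gamma(2.45 + 10/2, 17.33 + 46.555/2) = Inv-Gamma(7.45, 40.6075).
E[σ²|data] = β/(α−1) = 40.6075/6.45 = 6.2957.

6.2957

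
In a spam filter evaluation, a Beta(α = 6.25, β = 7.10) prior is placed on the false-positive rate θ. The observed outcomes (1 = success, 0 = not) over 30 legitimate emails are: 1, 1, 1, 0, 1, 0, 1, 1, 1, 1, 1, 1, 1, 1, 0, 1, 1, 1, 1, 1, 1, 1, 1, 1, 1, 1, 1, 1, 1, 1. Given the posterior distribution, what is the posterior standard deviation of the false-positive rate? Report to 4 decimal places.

0.0635

The Beta prior is conjugate to a Binomial/Bernoulli likelihood; the update adds successes to α and failures to β.
Posterior: Beta(α+k, β+n−k) = Beta(6.25+27, 7.10+3) = Beta(33.25, 10.10).
Var = αβ/((α+β)²(α+β+1)) = 33.25·10.10/(43.35²·44.35) = 0.00402941; SD = √0.00402941 = 0.0635.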